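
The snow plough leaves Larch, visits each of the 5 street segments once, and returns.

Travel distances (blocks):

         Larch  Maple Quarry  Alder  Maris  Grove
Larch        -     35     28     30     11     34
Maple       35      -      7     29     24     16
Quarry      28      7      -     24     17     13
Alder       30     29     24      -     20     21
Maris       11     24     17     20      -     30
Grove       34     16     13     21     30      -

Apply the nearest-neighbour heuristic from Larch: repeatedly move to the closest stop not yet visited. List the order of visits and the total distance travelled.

Total distance 102 blocks via the nearest-neighbour route Larch → Maris → Quarry → Maple → Grove → Alder → Larch.

Larch → [Maris:11 / Quarry:28 / Alder:30 / Grove:34 / Maple:35] → Maris (11)
Maris → [Quarry:17 / Alder:20 / Maple:24 / Grove:30] → Quarry (17)
Quarry → [Maple:7 / Grove:13 / Alder:24] → Maple (7)
Maple → [Grove:16 / Alder:29] → Grove (16)
Grove → [Alder:21] → Alder (21)
Return Alder→Larch: 30.
Total = 11 + 17 + 7 + 16 + 21 + 30 = 102.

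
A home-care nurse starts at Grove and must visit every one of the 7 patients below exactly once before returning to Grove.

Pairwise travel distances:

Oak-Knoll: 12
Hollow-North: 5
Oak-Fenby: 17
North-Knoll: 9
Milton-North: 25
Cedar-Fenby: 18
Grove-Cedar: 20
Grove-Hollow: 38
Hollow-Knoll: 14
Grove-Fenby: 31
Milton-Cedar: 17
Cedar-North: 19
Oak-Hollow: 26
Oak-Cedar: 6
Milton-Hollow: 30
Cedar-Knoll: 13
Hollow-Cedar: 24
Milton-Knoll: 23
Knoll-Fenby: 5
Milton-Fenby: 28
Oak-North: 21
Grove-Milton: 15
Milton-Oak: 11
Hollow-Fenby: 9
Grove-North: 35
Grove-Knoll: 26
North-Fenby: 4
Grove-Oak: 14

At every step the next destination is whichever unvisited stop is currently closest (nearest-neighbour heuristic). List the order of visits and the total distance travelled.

92 along Grove → Oak → Cedar → Knoll → Fenby → North → Hollow → Milton → Grove.

At Grove the remaining stops are Oak 14, Milton 15, Cedar 20, Knoll 26, Fenby 31, North 35, Hollow 38; go to Oak.
At Oak the remaining stops are Cedar 6, Milton 11, Knoll 12, Fenby 17, North 21, Hollow 26; go to Cedar.
At Cedar the remaining stops are Knoll 13, Milton 17, Fenby 18, North 19, Hollow 24; go to Knoll.
At Knoll the remaining stops are Fenby 5, North 9, Hollow 14, Milton 23; go to Fenby.
At Fenby the remaining stops are North 4, Hollow 9, Milton 28; go to North.
At North the remaining stops are Hollow 5, Milton 25; go to Hollow.
At Hollow the remaining stops are Milton 30; go to Milton.
Return Milton→Grove: 15.
Total = 14 + 6 + 13 + 5 + 4 + 5 + 30 + 15 = 92.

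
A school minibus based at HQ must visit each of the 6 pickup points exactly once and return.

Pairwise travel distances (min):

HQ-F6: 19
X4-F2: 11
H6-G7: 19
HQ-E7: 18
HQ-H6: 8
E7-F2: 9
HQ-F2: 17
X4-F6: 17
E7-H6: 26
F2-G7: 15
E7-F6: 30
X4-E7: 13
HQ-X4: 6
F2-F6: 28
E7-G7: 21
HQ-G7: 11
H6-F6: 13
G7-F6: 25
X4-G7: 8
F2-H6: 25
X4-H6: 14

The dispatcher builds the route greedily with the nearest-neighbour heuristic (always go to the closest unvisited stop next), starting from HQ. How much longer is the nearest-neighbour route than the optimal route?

From HQ: X4=6, H6=8, G7=11, F2=17, E7=18, F6=19 → choose X4 (6).
From X4: G7=8, F2=11, E7=13, H6=14, F6=17 → choose G7 (8).
From G7: F2=15, H6=19, E7=21, F6=25 → choose F2 (15).
From F2: E7=9, H6=25, F6=28 → choose E7 (9).
From E7: H6=26, F6=30 → choose H6 (26).
From H6: F6=13 → choose F6 (13).
NN route HQ → X4 → G7 → F2 → E7 → H6 → F6 → HQ costs 96.
Optimal: HQ → H6 → F6 → X4 → E7 → F2 → G7 → HQ costs 86 (by enumerating all 360 distinct tours).
Excess = 96 − 86 = 10.

Excess over optimum: 10 min.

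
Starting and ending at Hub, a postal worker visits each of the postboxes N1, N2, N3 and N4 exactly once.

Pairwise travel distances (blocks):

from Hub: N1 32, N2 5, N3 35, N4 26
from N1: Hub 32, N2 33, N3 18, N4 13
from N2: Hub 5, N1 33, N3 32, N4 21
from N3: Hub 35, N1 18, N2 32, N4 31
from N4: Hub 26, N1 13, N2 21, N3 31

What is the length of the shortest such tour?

There are 12 distinct closed tours to check (reversals are equivalent).
Hub→N1→N2→N3→N4→Hub: 32+33+32+31+26 = 154
Hub→N1→N2→N4→N3→Hub: 32+33+21+31+35 = 152
Hub→N1→N3→N2→N4→Hub: 32+18+32+21+26 = 129
Hub→N1→N3→N4→N2→Hub: 32+18+31+21+5 = 107
Hub→N1→N4→N2→N3→Hub: 32+13+21+32+35 = 133
Hub→N1→N4→N3→N2→Hub: 32+13+31+32+5 = 113
Hub→N2→N1→N3→N4→Hub: 5+33+18+31+26 = 113
Hub→N2→N1→N4→N3→Hub: 5+33+13+31+35 = 117
Hub→N2→N3→N1→N4→Hub: 5+32+18+13+26 = 94
Hub→N2→N4→N1→N3→Hub: 5+21+13+18+35 = 92
Hub→N3→N1→N2→N4→Hub: 35+18+33+21+26 = 133
Hub→N3→N2→N1→N4→Hub: 35+32+33+13+26 = 139
The minimum is 92.
One optimal route: Hub → N2 → N4 → N1 → N3 → Hub (or its reverse).

Minimum total distance: 92 blocks.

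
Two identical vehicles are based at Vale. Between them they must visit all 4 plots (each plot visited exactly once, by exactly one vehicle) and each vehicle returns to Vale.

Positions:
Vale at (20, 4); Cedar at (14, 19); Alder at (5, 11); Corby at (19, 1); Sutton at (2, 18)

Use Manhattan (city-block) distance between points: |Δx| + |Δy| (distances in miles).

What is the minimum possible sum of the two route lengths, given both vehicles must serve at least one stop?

Minimum combined distance: 74 miles.

Check every non-empty split of the stops between the two vehicles; for each half take its own optimal tour:
  {Cedar} + {Alder, Corby, Sutton}: 42 + 70 = 112
  {Alder} + {Cedar, Corby, Sutton}: 44 + 72 = 116
  {Cedar, Alder} + {Corby, Sutton}: 60 + 70 = 130
  {Corby} + {Cedar, Alder, Sutton}: 8 + 66 = 74
  {Cedar, Corby} + {Alder, Sutton}: 48 + 64 = 112
  {Alder, Corby} + {Cedar, Sutton}: 50 + 66 = 116
  … (7 splits in total)
Best: vehicle 1 Vale → Corby → Vale = 8; vehicle 2 Vale → Cedar → Sutton → Alder → Vale = 66; combined 74.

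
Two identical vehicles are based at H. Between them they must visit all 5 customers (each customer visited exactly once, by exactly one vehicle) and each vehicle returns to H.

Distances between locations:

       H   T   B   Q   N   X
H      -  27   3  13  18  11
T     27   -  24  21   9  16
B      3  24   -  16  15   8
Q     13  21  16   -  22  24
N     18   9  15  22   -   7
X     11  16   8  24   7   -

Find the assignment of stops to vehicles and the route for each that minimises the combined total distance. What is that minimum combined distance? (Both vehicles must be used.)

67 — the smallest possible combined total.

Try each way of splitting the stops between the two vehicles (each non-empty) and, for each split, find the best tour for each vehicle:
  {T} + {B, Q, N, X}: 54 + 53 = 107
  {B} + {T, Q, N, X}: 6 + 61 = 67
  {T, B} + {Q, N, X}: 54 + 53 = 107
  {Q} + {T, B, N, X}: 26 + 54 = 80
  {T, Q} + {B, N, X}: 61 + 36 = 97
  {B, Q} + {T, N, X}: 32 + 54 = 86
  … (15 splits in total)
Best: vehicle 1 H → B → H = 6; vehicle 2 H → Q → T → N → X → H = 61; combined 67.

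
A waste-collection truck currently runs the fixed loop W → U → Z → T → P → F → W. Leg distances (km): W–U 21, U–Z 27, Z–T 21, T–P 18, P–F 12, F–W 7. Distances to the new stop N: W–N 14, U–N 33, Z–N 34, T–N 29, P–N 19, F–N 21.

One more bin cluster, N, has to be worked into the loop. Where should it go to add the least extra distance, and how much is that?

+26 km — insert N between W and U.

Insertion cost between consecutive stops i–j is d(i,N) + d(N,j) − d(i,j):
  between W and U: 14 + 33 − 21 = 26
  between U and Z: 33 + 34 − 27 = 40
  between Z and T: 34 + 29 − 21 = 42
  between T and P: 29 + 19 − 18 = 30
  between P and F: 19 + 21 − 12 = 28
  between F and W: 21 + 14 − 7 = 28
Cheapest insertion is between W and U, adding 26.
New total = 106 + 26 = 132.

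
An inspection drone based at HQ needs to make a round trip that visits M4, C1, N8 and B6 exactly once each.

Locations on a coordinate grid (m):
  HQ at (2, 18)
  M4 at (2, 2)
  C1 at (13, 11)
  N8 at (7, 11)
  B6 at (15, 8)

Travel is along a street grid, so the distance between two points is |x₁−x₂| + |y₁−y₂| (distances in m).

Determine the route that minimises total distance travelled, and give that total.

HQ-M4-C1-N8-B6-HQ: 16+20+6+11+23 = 76
HQ-M4-C1-B6-N8-HQ: 16+20+5+11+12 = 64
HQ-M4-N8-C1-B6-HQ: 16+14+6+5+23 = 64
HQ-M4-N8-B6-C1-HQ: 16+14+11+5+18 = 64
HQ-M4-B6-C1-N8-HQ: 16+19+5+6+12 = 58
HQ-M4-B6-N8-C1-HQ: 16+19+11+6+18 = 70
HQ-C1-M4-N8-B6-HQ: 18+20+14+11+23 = 86
HQ-C1-M4-B6-N8-HQ: 18+20+19+11+12 = 80
HQ-C1-N8-M4-B6-HQ: 18+6+14+19+23 = 80
HQ-C1-B6-M4-N8-HQ: 18+5+19+14+12 = 68
HQ-N8-M4-C1-B6-HQ: 12+14+20+5+23 = 74
HQ-N8-C1-M4-B6-HQ: 12+6+20+19+23 = 80
The minimum is 58.
One optimal route: HQ → M4 → B6 → C1 → N8 → HQ (or its reverse).

58 m — the shortest possible round trip.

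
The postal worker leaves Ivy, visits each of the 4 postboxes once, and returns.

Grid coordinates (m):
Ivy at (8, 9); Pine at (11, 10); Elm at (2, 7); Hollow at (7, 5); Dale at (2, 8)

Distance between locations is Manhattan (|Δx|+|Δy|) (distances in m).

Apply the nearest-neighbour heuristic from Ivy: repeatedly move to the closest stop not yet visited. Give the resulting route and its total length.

Nearest-neighbour total = 28 m; route Ivy → Pine → Hollow → Elm → Dale → Ivy.

Ivy → [Pine:4 / Hollow:5 / Dale:7 / Elm:8] → Pine (4)
Pine → [Hollow:9 / Dale:11 / Elm:12] → Hollow (9)
Hollow → [Elm:7 / Dale:8] → Elm (7)
Elm → [Dale:1] → Dale (1)
Return Dale→Ivy: 7.
Total = 4 + 9 + 7 + 1 + 7 = 28.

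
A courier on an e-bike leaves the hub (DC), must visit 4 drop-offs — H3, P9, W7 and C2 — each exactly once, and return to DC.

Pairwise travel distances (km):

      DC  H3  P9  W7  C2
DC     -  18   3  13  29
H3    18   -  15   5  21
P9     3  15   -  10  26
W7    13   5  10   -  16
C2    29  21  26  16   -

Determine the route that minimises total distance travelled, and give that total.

Minimum total distance: 68 km.

There are 12 distinct closed tours to check (reversals are equivalent).
DC - H3 - P9 - W7 - C2 - DC: 18+15+10+16+29 = 88
DC - H3 - P9 - C2 - W7 - DC: 18+15+26+16+13 = 88
DC - H3 - W7 - P9 - C2 - DC: 18+5+10+26+29 = 88
DC - H3 - W7 - C2 - P9 - DC: 18+5+16+26+3 = 68
DC - H3 - C2 - P9 - W7 - DC: 18+21+26+10+13 = 88
DC - H3 - C2 - W7 - P9 - DC: 18+21+16+10+3 = 68
DC - P9 - H3 - W7 - C2 - DC: 3+15+5+16+29 = 68
DC - P9 - H3 - C2 - W7 - DC: 3+15+21+16+13 = 68
DC - P9 - W7 - H3 - C2 - DC: 3+10+5+21+29 = 68
DC - P9 - C2 - H3 - W7 - DC: 3+26+21+5+13 = 68
DC - W7 - H3 - P9 - C2 - DC: 13+5+15+26+29 = 88
DC - W7 - P9 - H3 - C2 - DC: 13+10+15+21+29 = 88
The minimum is 68.
One optimal route: DC → H3 → W7 → C2 → P9 → DC (or its reverse).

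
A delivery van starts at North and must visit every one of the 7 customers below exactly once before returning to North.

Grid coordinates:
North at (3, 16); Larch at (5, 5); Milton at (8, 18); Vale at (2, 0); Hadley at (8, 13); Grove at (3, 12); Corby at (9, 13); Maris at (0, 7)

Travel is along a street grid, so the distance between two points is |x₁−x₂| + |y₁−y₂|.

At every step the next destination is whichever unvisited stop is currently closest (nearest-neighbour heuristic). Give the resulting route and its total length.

Total distance 66 via the nearest-neighbour route North → Grove → Hadley → Corby → Milton → Larch → Maris → Vale → North.

At North the remaining stops are Grove 4, Milton 7, Hadley 8, Corby 9, Maris 12, Larch 13, Vale 17; go to Grove.
At Grove the remaining stops are Hadley 6, Corby 7, Maris 8, Larch 9, Milton 11, Vale 13; go to Hadley.
At Hadley the remaining stops are Corby 1, Milton 5, Larch 11, Maris 14, Vale 19; go to Corby.
At Corby the remaining stops are Milton 6, Larch 12, Maris 15, Vale 20; go to Milton.
At Milton the remaining stops are Larch 16, Maris 19, Vale 24; go to Larch.
At Larch the remaining stops are Maris 7, Vale 8; go to Maris.
At Maris the remaining stops are Vale 9; go to Vale.
Return Vale→North: 17.
Total = 4 + 6 + 1 + 6 + 16 + 7 + 9 + 17 = 66.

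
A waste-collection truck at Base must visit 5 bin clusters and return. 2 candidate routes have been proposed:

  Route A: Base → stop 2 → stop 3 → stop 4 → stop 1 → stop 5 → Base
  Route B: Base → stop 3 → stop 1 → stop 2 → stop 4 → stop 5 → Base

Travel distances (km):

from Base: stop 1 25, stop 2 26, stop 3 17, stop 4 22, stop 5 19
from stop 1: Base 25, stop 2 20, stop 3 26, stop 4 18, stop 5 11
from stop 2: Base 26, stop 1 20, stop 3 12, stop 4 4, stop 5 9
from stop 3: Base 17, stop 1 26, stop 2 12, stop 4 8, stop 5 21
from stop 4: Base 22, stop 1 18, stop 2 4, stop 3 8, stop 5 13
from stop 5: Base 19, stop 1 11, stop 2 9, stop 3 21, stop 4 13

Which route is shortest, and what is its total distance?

Route A: 26 + 12 + 8 + 18 + 11 + 19 = 94
Route B: 17 + 26 + 20 + 4 + 13 + 19 = 99

94 km — Route A is the shortest.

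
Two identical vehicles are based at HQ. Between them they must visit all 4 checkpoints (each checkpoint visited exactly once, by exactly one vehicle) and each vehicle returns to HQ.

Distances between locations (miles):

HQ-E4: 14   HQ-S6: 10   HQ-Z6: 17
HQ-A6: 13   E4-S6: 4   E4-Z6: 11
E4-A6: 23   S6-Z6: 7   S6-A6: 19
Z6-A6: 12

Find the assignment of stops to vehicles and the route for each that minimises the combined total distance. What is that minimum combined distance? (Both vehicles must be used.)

Minimum combined distance: 68 miles.

There are 2^3 − 1 = 7 ways to divide the 4 stops into two non-empty groups. For each, the best each vehicle can do is its own shortest tour through its group:
  {E4} + {S6, Z6, A6}: 28 + 42 = 70
  {S6} + {E4, Z6, A6}: 20 + 50 = 70
  {E4, S6} + {Z6, A6}: 28 + 42 = 70
  {Z6} + {E4, S6, A6}: 34 + 50 = 84
  {E4, Z6} + {S6, A6}: 42 + 42 = 84
  {S6, Z6} + {E4, A6}: 34 + 50 = 84
  … (7 splits in total)
  {E4, S6, Z6} + {A6}: 42 + 26 = 68  ← best
Best: vehicle 1 HQ → E4 → S6 → Z6 → HQ = 42; vehicle 2 HQ → A6 → HQ = 26; combined 68.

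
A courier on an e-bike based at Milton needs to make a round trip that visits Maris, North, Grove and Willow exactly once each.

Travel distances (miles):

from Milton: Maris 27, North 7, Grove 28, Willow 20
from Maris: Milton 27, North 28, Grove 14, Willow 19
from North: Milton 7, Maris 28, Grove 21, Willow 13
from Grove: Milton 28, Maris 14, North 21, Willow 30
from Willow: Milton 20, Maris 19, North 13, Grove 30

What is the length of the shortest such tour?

Milton-Maris-North-Grove-Willow-Milton: 27+28+21+30+20 = 126
Milton-Maris-North-Willow-Grove-Milton: 27+28+13+30+28 = 126
Milton-Maris-Grove-North-Willow-Milton: 27+14+21+13+20 = 95
Milton-Maris-Grove-Willow-North-Milton: 27+14+30+13+7 = 91
Milton-Maris-Willow-North-Grove-Milton: 27+19+13+21+28 = 108
Milton-Maris-Willow-Grove-North-Milton: 27+19+30+21+7 = 104
Milton-North-Maris-Grove-Willow-Milton: 7+28+14+30+20 = 99
Milton-North-Maris-Willow-Grove-Milton: 7+28+19+30+28 = 112
Milton-North-Grove-Maris-Willow-Milton: 7+21+14+19+20 = 81
Milton-North-Willow-Maris-Grove-Milton: 7+13+19+14+28 = 81
Milton-Grove-Maris-North-Willow-Milton: 28+14+28+13+20 = 103
Milton-Grove-North-Maris-Willow-Milton: 28+21+28+19+20 = 116
The minimum is 81.
One optimal route: Milton → North → Grove → Maris → Willow → Milton (or its reverse).

Shortest round trip = 81 miles.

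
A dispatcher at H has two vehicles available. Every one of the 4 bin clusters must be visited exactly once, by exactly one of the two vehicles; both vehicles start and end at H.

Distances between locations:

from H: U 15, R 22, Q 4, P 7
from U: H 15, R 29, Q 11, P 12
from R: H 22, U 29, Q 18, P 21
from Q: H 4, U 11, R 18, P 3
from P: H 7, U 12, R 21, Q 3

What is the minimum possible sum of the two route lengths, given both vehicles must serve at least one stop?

Check every non-empty split of the stops between the two vehicles; for each half take its own optimal tour:
  {U} + {R, Q, P}: 30 + 50 = 80
  {R} + {U, Q, P}: 44 + 34 = 78
  {U, R} + {Q, P}: 66 + 14 = 80
  {Q} + {U, R, P}: 8 + 70 = 78
  {U, Q} + {R, P}: 30 + 50 = 80
  {R, Q} + {U, P}: 44 + 34 = 78
  … (7 splits in total)
Best: vehicle 1 H → R → H = 44; vehicle 2 H → U → P → Q → H = 34; combined 78.

78 — the smallest possible combined total.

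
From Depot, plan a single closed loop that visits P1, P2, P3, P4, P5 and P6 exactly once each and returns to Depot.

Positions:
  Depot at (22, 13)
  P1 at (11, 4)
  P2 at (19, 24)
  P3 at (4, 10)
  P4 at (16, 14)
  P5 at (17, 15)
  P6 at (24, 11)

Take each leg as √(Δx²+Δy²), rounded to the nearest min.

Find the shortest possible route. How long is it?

There are 360 distinct closed tours to check (reversals are equivalent).
Depot - P1 - P2 - P3 - P4 - P5 - P6 - Depot: 14+22+21+13+1+8+3 = 82
Depot - P1 - P2 - P3 - P4 - P6 - P5 - Depot: 14+22+21+13+9+8+5 = 92
Depot - P1 - P2 - P3 - P5 - P4 - P6 - Depot: 14+22+21+14+1+9+3 = 84
Depot - P1 - P2 - P3 - P5 - P6 - P4 - Depot: 14+22+21+14+8+9+6 = 94
Depot - P1 - P2 - P3 - P6 - P4 - P5 - Depot: 14+22+21+20+9+1+5 = 92
Depot - P1 - P2 - P3 - P6 - P5 - P4 - Depot: 14+22+21+20+8+1+6 = 92
Depot - P1 - P2 - P4 - P3 - P5 - P6 - Depot: 14+22+10+13+14+8+3 = 84
Depot - P1 - P2 - P4 - P3 - P6 - P5 - Depot: 14+22+10+13+20+8+5 = 92
… (352 more)
Depot - P2 - P5 - P4 - P3 - P1 - P6 - Depot: 11+9+1+13+9+15+3 = 61  ← best
The minimum is 61.
One optimal route: Depot → P2 → P5 → P4 → P3 → P1 → P6 → Depot (or its reverse).

Shortest round trip = 61 min.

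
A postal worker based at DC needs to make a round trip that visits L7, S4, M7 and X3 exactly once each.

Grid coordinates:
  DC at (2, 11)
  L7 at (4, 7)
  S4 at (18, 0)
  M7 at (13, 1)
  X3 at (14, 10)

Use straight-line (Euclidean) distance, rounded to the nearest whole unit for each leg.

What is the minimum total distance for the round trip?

DC-L7-S4-M7-X3-DC: 4+16+5+9+12 = 46
DC-L7-S4-X3-M7-DC: 4+16+11+9+15 = 55
DC-L7-M7-S4-X3-DC: 4+11+5+11+12 = 43
DC-L7-M7-X3-S4-DC: 4+11+9+11+19 = 54
DC-L7-X3-S4-M7-DC: 4+10+11+5+15 = 45
DC-L7-X3-M7-S4-DC: 4+10+9+5+19 = 47
DC-S4-L7-M7-X3-DC: 19+16+11+9+12 = 67
DC-S4-L7-X3-M7-DC: 19+16+10+9+15 = 69
DC-S4-M7-L7-X3-DC: 19+5+11+10+12 = 57
DC-S4-X3-L7-M7-DC: 19+11+10+11+15 = 66
DC-M7-L7-S4-X3-DC: 15+11+16+11+12 = 65
DC-M7-S4-L7-X3-DC: 15+5+16+10+12 = 58
The minimum is 43.
One optimal route: DC → L7 → M7 → S4 → X3 → DC (or its reverse).

43 — the shortest possible round trip.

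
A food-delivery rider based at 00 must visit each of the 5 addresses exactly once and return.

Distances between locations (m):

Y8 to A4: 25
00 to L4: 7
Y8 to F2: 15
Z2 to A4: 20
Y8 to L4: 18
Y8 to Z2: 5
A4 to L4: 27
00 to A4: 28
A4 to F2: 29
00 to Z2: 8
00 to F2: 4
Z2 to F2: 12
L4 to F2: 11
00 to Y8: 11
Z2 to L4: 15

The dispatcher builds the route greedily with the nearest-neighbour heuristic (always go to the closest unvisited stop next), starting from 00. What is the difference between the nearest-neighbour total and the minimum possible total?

00: F2=4, L4=7, Z2=8, Y8=11, A4=28 ⇒ F2
F2: L4=11, Z2=12, Y8=15, A4=29 ⇒ L4
L4: Z2=15, Y8=18, A4=27 ⇒ Z2
Z2: Y8=5, A4=20 ⇒ Y8
Y8: A4=25 ⇒ A4
NN route 00 → F2 → L4 → Z2 → Y8 → A4 → 00 costs 88.
Optimal: 00 → Y8 → Z2 → A4 → L4 → F2 → 00 costs 78 (by enumerating all 60 distinct tours).
Excess = 88 − 78 = 10.

10 m longer than the optimal tour.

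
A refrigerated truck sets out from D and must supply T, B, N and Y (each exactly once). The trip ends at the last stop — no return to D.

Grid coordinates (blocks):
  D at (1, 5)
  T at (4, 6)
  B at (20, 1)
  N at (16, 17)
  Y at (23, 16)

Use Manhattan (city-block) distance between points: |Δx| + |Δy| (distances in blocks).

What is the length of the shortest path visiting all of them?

Minimum one-way distance = 51 blocks.

There are 4! = 24 possible orderings.
D → T → B → N → Y: 4+21+20+8 = 53
D → T → B → Y → N: 4+21+18+8 = 51
D → T → N → B → Y: 4+23+20+18 = 65
D → T → N → Y → B: 4+23+8+18 = 53
D → T → Y → B → N: 4+29+18+20 = 71
D → T → Y → N → B: 4+29+8+20 = 61
D → B → T → N → Y: 23+21+23+8 = 75
D → B → T → Y → N: 23+21+29+8 = 81
D → B → N → T → Y: 23+20+23+29 = 95
D → B → N → Y → T: 23+20+8+29 = 80
D → B → Y → T → N: 23+18+29+23 = 93
D → B → Y → N → T: 23+18+8+23 = 72
D → N → T → B → Y: 27+23+21+18 = 89
D → N → T → Y → B: 27+23+29+18 = 97
… (10 more)
The minimum is 51.
One shortest path: D → T → B → Y → N.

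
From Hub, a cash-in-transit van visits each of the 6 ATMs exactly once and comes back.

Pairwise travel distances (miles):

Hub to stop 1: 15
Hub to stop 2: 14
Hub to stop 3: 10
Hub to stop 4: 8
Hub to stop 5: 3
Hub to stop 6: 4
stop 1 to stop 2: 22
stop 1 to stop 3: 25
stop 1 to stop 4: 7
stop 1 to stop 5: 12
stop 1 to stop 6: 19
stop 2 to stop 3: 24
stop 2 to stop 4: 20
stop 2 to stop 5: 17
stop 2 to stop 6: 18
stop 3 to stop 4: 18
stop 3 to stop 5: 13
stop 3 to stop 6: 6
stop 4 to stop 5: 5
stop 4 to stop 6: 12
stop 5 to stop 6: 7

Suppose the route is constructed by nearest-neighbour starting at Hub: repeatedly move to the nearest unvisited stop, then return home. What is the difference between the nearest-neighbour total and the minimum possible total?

7 miles longer than the optimal tour.

Hub: stop 5=3, stop 6=4, stop 4=8, stop 3=10, stop 2=14, stop 1=15 ⇒ stop 5
stop 5: stop 4=5, stop 6=7, stop 1=12, stop 3=13, stop 2=17 ⇒ stop 4
stop 4: stop 1=7, stop 6=12, stop 3=18, stop 2=20 ⇒ stop 1
stop 1: stop 6=19, stop 2=22, stop 3=25 ⇒ stop 6
stop 6: stop 3=6, stop 2=18 ⇒ stop 3
stop 3: stop 2=24 ⇒ stop 2
NN route Hub → stop 5 → stop 4 → stop 1 → stop 6 → stop 3 → stop 2 → Hub costs 78.
Optimal: Hub → stop 2 → stop 1 → stop 4 → stop 5 → stop 3 → stop 6 → Hub costs 71 (by enumerating all 360 distinct tours).
Excess = 78 − 71 = 7.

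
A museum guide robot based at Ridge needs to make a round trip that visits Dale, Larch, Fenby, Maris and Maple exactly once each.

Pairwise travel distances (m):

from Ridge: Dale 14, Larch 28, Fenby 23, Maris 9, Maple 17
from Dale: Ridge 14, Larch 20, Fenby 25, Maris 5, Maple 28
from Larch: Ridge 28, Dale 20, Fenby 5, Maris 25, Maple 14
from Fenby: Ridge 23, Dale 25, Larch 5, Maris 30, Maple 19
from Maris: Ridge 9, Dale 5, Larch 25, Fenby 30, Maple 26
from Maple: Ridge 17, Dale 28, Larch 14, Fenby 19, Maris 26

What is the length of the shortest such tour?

Ridge - Dale - Larch - Fenby - Maris - Maple - Ridge: 14+20+5+30+26+17 = 112
Ridge - Dale - Larch - Fenby - Maple - Maris - Ridge: 14+20+5+19+26+9 = 93
Ridge - Dale - Larch - Maris - Fenby - Maple - Ridge: 14+20+25+30+19+17 = 125
Ridge - Dale - Larch - Maris - Maple - Fenby - Ridge: 14+20+25+26+19+23 = 127
Ridge - Dale - Larch - Maple - Fenby - Maris - Ridge: 14+20+14+19+30+9 = 106
Ridge - Dale - Larch - Maple - Maris - Fenby - Ridge: 14+20+14+26+30+23 = 127
Ridge - Dale - Fenby - Larch - Maris - Maple - Ridge: 14+25+5+25+26+17 = 112
Ridge - Dale - Fenby - Larch - Maple - Maris - Ridge: 14+25+5+14+26+9 = 93
Ridge - Dale - Fenby - Maris - Larch - Maple - Ridge: 14+25+30+25+14+17 = 125
Ridge - Dale - Fenby - Maris - Maple - Larch - Ridge: 14+25+30+26+14+28 = 137
Ridge - Dale - Fenby - Maple - Larch - Maris - Ridge: 14+25+19+14+25+9 = 106
Ridge - Dale - Fenby - Maple - Maris - Larch - Ridge: 14+25+19+26+25+28 = 137
Ridge - Dale - Maris - Larch - Fenby - Maple - Ridge: 14+5+25+5+19+17 = 85
Ridge - Dale - Maris - Larch - Maple - Fenby - Ridge: 14+5+25+14+19+23 = 100
… (46 more)
Ridge - Maris - Dale - Larch - Fenby - Maple - Ridge: 9+5+20+5+19+17 = 75  ← best
The minimum is 75.
One optimal route: Ridge → Maris → Dale → Larch → Fenby → Maple → Ridge (or its reverse).

Shortest round trip = 75 m.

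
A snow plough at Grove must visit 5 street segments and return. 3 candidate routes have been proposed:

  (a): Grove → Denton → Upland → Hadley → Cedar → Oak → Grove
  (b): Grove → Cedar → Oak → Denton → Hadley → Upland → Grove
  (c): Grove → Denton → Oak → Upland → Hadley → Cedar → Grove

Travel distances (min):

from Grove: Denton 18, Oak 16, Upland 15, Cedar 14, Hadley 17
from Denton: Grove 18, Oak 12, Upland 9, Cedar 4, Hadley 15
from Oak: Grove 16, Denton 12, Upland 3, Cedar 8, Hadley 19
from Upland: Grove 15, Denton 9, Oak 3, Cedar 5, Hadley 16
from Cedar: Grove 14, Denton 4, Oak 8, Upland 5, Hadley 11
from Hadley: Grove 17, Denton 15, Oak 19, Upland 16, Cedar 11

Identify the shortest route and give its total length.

(a): 18 + 9 + 16 + 11 + 8 + 16 = 78
(b): 14 + 8 + 12 + 15 + 16 + 15 = 80
(c): 18 + 12 + 3 + 16 + 11 + 14 = 74

74 min — (c) is the shortest.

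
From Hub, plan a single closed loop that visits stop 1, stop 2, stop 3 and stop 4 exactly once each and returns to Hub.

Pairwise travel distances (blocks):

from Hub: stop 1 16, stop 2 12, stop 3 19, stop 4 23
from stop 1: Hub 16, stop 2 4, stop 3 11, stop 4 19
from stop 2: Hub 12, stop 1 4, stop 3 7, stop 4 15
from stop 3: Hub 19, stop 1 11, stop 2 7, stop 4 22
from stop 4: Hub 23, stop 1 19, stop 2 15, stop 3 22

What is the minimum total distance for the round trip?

There are 12 distinct closed tours to check (reversals are equivalent).
Hub→stop 1→stop 2→stop 3→stop 4→Hub: 16+4+7+22+23 = 72
Hub→stop 1→stop 2→stop 4→stop 3→Hub: 16+4+15+22+19 = 76
Hub→stop 1→stop 3→stop 2→stop 4→Hub: 16+11+7+15+23 = 72
Hub→stop 1→stop 3→stop 4→stop 2→Hub: 16+11+22+15+12 = 76
Hub→stop 1→stop 4→stop 2→stop 3→Hub: 16+19+15+7+19 = 76
Hub→stop 1→stop 4→stop 3→stop 2→Hub: 16+19+22+7+12 = 76
Hub→stop 2→stop 1→stop 3→stop 4→Hub: 12+4+11+22+23 = 72
Hub→stop 2→stop 1→stop 4→stop 3→Hub: 12+4+19+22+19 = 76
Hub→stop 2→stop 3→stop 1→stop 4→Hub: 12+7+11+19+23 = 72
Hub→stop 2→stop 4→stop 1→stop 3→Hub: 12+15+19+11+19 = 76
Hub→stop 3→stop 1→stop 2→stop 4→Hub: 19+11+4+15+23 = 72
Hub→stop 3→stop 2→stop 1→stop 4→Hub: 19+7+4+19+23 = 72
The minimum is 72.
One optimal route: Hub → stop 1 → stop 2 → stop 3 → stop 4 → Hub (or its reverse).

Shortest round trip = 72 blocks.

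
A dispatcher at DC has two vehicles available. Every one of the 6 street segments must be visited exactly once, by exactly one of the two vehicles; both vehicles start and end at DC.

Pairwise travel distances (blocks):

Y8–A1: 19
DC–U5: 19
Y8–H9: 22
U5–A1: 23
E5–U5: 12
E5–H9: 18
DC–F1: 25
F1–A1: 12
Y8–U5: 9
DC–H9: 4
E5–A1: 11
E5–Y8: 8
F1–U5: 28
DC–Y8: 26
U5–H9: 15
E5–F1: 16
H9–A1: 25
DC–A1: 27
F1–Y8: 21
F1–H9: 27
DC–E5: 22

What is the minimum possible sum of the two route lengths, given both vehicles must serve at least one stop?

92 blocks — the smallest possible combined total.

There are 2^5 − 1 = 31 ways to divide the 6 stops into two non-empty groups. For each, the best each vehicle can do is its own shortest tour through its group:
  {E5} + {F1, Y8, U5, H9, A1}: 44 + 84 = 128
  {F1} + {E5, Y8, U5, H9, A1}: 50 + 74 = 124
  {E5, F1} + {Y8, U5, H9, A1}: 63 + 74 = 137
  {Y8} + {E5, F1, U5, H9, A1}: 52 + 79 = 131
  {E5, Y8} + {F1, U5, H9, A1}: 56 + 79 = 135
  {F1, Y8} + {E5, U5, H9, A1}: 72 + 69 = 141
  … (31 splits in total)
  {H9} + {E5, F1, Y8, U5, A1}: 8 + 84 = 92  ← best
Best: vehicle 1 DC → H9 → DC = 8; vehicle 2 DC → F1 → A1 → E5 → Y8 → U5 → DC = 84; combined 92.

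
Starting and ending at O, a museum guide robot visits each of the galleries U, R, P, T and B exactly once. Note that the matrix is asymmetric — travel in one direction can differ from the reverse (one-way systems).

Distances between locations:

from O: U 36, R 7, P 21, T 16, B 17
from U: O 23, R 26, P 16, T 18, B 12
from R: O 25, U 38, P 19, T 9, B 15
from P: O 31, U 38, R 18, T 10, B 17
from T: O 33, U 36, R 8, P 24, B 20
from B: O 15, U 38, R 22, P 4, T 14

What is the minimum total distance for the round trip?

O→U→R→P→T→B→O: 36+26+19+10+20+15 = 126
O→U→R→P→B→T→O: 36+26+19+17+14+33 = 145
O→U→R→T→P→B→O: 36+26+9+24+17+15 = 127
O→U→R→T→B→P→O: 36+26+9+20+4+31 = 126
O→U→R→B→P→T→O: 36+26+15+4+10+33 = 124
O→U→R→B→T→P→O: 36+26+15+14+24+31 = 146
O→U→P→R→T→B→O: 36+16+18+9+20+15 = 114
O→U→P→R→B→T→O: 36+16+18+15+14+33 = 132
O→U→P→T→R→B→O: 36+16+10+8+15+15 = 100
O→U→P→T→B→R→O: 36+16+10+20+22+25 = 129
O→U→P→B→R→T→O: 36+16+17+22+9+33 = 133
O→U→P→B→T→R→O: 36+16+17+14+8+25 = 116
O→U→T→R→P→B→O: 36+18+8+19+17+15 = 113
O→U→T→R→B→P→O: 36+18+8+15+4+31 = 112
… (106 more)
O→U→B→P→T→R→O: 36+12+4+10+8+25 = 95  ← best
The minimum is 95.
One optimal route: O → U → B → P → T → R → O.

95 — the shortest possible round trip.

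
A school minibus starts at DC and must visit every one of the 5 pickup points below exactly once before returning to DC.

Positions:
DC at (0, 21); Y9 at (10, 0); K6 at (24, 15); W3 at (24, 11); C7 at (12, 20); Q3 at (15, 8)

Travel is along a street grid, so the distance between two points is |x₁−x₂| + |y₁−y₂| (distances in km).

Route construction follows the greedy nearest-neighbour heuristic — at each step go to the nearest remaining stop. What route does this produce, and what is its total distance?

Nearest-neighbour total = 104 km; route DC → C7 → Q3 → W3 → K6 → Y9 → DC.

At DC the remaining stops are C7 13, Q3 28, K6 30, Y9 31, W3 34; go to C7.
At C7 the remaining stops are Q3 15, K6 17, W3 21, Y9 22; go to Q3.
At Q3 the remaining stops are W3 12, Y9 13, K6 16; go to W3.
At W3 the remaining stops are K6 4, Y9 25; go to K6.
At K6 the remaining stops are Y9 29; go to Y9.
Return Y9→DC: 31.
Total = 13 + 15 + 12 + 4 + 29 + 31 = 104.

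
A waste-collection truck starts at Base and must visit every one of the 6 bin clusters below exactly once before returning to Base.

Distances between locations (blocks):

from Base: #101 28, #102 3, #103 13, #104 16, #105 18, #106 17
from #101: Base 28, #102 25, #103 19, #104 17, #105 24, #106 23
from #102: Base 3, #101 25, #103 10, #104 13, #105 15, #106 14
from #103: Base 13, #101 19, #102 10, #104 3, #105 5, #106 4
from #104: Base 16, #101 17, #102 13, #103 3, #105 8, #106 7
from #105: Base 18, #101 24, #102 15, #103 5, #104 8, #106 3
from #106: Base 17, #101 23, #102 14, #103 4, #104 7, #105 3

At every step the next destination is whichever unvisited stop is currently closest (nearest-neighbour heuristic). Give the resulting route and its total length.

Base → [#102:3 / #103:13 / #104:16 / #106:17 / #105:18 / #101:28] → #102 (3)
#102 → [#103:10 / #104:13 / #106:14 / #105:15 / #101:25] → #103 (10)
#103 → [#104:3 / #106:4 / #105:5 / #101:19] → #104 (3)
#104 → [#106:7 / #105:8 / #101:17] → #106 (7)
#106 → [#105:3 / #101:23] → #105 (3)
#105 → [#101:24] → #101 (24)
Return #101→Base: 28.
Total = 3 + 10 + 3 + 7 + 3 + 24 + 28 = 78.

Nearest-neighbour total = 78 blocks; route Base → #102 → #103 → #104 → #106 → #105 → #101 → Base.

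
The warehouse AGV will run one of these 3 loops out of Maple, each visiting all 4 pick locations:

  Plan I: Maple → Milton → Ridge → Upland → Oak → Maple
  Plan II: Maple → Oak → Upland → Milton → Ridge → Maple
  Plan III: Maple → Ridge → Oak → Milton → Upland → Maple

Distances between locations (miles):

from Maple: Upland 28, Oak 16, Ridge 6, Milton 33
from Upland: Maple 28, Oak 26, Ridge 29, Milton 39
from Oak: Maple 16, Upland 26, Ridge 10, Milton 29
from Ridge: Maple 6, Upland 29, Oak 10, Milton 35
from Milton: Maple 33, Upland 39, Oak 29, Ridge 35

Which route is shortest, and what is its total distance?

Shortest is Plan III, total 112 miles.

Plan I: 33 + 35 + 29 + 26 + 16 = 139
Plan II: 16 + 26 + 39 + 35 + 6 = 122
Plan III: 6 + 10 + 29 + 39 + 28 = 112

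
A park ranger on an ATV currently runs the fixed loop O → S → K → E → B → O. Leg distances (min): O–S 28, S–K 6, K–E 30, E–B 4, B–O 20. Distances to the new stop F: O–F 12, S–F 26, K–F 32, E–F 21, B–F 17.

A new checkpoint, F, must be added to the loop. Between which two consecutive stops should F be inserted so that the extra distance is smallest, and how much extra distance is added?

Insertion cost between consecutive stops i–j is d(i,F) + d(F,j) − d(i,j):
  between O and S: 12 + 26 − 28 = 10
  between S and K: 26 + 32 − 6 = 52
  between K and E: 32 + 21 − 30 = 23
  between E and B: 21 + 17 − 4 = 34
  between B and O: 17 + 12 − 20 = 9
Cheapest insertion is between B and O, adding 9.
New total = 88 + 9 = 97.

Minimum extra distance: 9 min, inserting F between B and O.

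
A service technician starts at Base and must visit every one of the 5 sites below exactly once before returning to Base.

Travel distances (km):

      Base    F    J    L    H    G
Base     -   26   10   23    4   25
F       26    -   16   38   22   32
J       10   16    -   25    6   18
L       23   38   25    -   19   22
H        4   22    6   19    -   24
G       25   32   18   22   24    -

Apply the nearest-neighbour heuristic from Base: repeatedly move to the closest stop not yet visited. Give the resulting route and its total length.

Base → [H:4 / J:10 / L:23 / G:25 / F:26] → H (4)
H → [J:6 / L:19 / F:22 / G:24] → J (6)
J → [F:16 / G:18 / L:25] → F (16)
F → [G:32 / L:38] → G (32)
G → [L:22] → L (22)
Return L→Base: 23.
Total = 4 + 6 + 16 + 32 + 22 + 23 = 103.

103 km along Base → H → J → F → G → L → Base.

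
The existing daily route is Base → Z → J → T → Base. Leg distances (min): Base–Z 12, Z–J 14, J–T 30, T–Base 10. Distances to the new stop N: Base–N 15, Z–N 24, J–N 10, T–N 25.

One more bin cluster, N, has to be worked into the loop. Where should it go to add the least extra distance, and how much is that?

Insertion cost between consecutive stops i–j is d(i,N) + d(N,j) − d(i,j):
  between Base and Z: 15 + 24 − 12 = 27
  between Z and J: 24 + 10 − 14 = 20
  between J and T: 10 + 25 − 30 = 5
  between T and Base: 25 + 15 − 10 = 30
Cheapest insertion is between J and T, adding 5.
New total = 66 + 5 = 71.

Minimum extra distance: 5 min, inserting N between J and T.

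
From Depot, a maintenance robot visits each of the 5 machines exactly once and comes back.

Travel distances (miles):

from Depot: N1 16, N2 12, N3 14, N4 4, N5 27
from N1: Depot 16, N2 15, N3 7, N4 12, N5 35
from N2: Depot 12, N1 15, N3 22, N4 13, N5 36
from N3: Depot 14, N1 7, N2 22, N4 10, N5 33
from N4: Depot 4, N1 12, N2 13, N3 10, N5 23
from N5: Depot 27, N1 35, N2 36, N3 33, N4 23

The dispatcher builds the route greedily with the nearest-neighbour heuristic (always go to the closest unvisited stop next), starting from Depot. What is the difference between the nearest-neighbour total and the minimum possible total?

From Depot: N4=4, N2=12, N3=14, N1=16, N5=27 → choose N4 (4).
From N4: N3=10, N1=12, N2=13, N5=23 → choose N3 (10).
From N3: N1=7, N2=22, N5=33 → choose N1 (7).
From N1: N2=15, N5=35 → choose N2 (15).
From N2: N5=36 → choose N5 (36).
NN route Depot → N4 → N3 → N1 → N2 → N5 → Depot costs 99.
Optimal: Depot → N2 → N1 → N3 → N4 → N5 → Depot costs 94 (by enumerating all 60 distinct tours).
Excess = 99 − 94 = 5.

The nearest-neighbour route is 5 miles longer than optimal.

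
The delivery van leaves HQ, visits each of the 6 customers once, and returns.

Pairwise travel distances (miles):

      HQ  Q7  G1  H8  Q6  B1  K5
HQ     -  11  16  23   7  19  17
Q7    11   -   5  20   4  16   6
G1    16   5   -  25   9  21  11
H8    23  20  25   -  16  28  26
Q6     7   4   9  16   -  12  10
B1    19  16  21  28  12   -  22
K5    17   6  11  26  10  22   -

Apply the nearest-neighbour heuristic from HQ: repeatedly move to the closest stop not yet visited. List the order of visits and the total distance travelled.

Nearest-neighbour total = 100 miles; route HQ → Q6 → Q7 → G1 → K5 → B1 → H8 → HQ.

HQ → [Q6:7 / Q7:11 / G1:16 / K5:17 / B1:19 / H8:23] → Q6 (7)
Q6 → [Q7:4 / G1:9 / K5:10 / B1:12 / H8:16] → Q7 (4)
Q7 → [G1:5 / K5:6 / B1:16 / H8:20] → G1 (5)
G1 → [K5:11 / B1:21 / H8:25] → K5 (11)
K5 → [B1:22 / H8:26] → B1 (22)
B1 → [H8:28] → H8 (28)
Return H8→HQ: 23.
Total = 7 + 4 + 5 + 11 + 22 + 28 + 23 = 100.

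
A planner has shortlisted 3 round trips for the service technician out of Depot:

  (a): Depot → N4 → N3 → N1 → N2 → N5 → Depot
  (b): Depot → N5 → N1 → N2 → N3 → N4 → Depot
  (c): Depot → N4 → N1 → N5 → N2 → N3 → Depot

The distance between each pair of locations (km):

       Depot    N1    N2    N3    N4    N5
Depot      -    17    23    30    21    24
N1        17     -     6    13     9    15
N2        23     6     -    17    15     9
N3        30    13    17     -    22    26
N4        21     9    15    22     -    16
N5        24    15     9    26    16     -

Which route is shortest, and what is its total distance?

Shortest is (a), total 95 km.

(a): 21 + 22 + 13 + 6 + 9 + 24 = 95
(b): 24 + 15 + 6 + 17 + 22 + 21 = 105
(c): 21 + 9 + 15 + 9 + 17 + 30 = 101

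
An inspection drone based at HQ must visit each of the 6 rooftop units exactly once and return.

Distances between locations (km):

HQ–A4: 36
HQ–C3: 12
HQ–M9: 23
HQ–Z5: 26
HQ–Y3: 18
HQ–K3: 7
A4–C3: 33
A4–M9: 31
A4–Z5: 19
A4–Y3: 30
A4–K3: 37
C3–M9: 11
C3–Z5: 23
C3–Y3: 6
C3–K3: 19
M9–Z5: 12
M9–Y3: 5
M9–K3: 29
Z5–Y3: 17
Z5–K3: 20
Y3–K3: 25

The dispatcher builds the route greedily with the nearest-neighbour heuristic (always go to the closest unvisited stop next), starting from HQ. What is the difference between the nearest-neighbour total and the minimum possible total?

6 km longer than the optimal tour.

From HQ: K3=7, C3=12, Y3=18, M9=23, Z5=26, A4=36 → choose K3 (7).
From K3: C3=19, Z5=20, Y3=25, M9=29, A4=37 → choose C3 (19).
From C3: Y3=6, M9=11, Z5=23, A4=33 → choose Y3 (6).
From Y3: M9=5, Z5=17, A4=30 → choose M9 (5).
From M9: Z5=12, A4=31 → choose Z5 (12).
From Z5: A4=19 → choose A4 (19).
NN route HQ → K3 → C3 → Y3 → M9 → Z5 → A4 → HQ costs 104.
Optimal: HQ → C3 → Y3 → M9 → Z5 → A4 → K3 → HQ costs 98 (by enumerating all 360 distinct tours).
Excess = 104 − 98 = 6.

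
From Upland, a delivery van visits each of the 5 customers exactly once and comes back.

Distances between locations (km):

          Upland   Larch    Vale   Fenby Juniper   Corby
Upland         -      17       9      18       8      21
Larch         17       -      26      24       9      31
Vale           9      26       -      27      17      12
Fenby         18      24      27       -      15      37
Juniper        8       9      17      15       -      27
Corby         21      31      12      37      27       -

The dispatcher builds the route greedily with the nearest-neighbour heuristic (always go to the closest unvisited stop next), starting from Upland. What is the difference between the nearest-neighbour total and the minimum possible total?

Upland: Juniper=8, Vale=9, Larch=17, Fenby=18, Corby=21 ⇒ Juniper
Juniper: Larch=9, Fenby=15, Vale=17, Corby=27 ⇒ Larch
Larch: Fenby=24, Vale=26, Corby=31 ⇒ Fenby
Fenby: Vale=27, Corby=37 ⇒ Vale
Vale: Corby=12 ⇒ Corby
NN route Upland → Juniper → Larch → Fenby → Vale → Corby → Upland costs 101.
Optimal: Upland → Vale → Corby → Larch → Juniper → Fenby → Upland costs 94 (by enumerating all 60 distinct tours).
Excess = 101 − 94 = 7.

The nearest-neighbour route is 7 km longer than optimal.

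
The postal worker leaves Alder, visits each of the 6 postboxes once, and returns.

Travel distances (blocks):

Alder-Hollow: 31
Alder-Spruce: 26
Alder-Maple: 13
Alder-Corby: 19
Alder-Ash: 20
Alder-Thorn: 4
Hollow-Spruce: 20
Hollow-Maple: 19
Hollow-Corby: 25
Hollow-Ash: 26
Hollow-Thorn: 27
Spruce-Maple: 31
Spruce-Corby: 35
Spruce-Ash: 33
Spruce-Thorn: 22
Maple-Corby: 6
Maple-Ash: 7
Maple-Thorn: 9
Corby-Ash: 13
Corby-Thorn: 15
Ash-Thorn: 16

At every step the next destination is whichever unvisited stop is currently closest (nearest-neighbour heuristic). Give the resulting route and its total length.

At Alder the remaining stops are Thorn 4, Maple 13, Corby 19, Ash 20, Spruce 26, Hollow 31; go to Thorn.
At Thorn the remaining stops are Maple 9, Corby 15, Ash 16, Spruce 22, Hollow 27; go to Maple.
At Maple the remaining stops are Corby 6, Ash 7, Hollow 19, Spruce 31; go to Corby.
At Corby the remaining stops are Ash 13, Hollow 25, Spruce 35; go to Ash.
At Ash the remaining stops are Hollow 26, Spruce 33; go to Hollow.
At Hollow the remaining stops are Spruce 20; go to Spruce.
Return Spruce→Alder: 26.
Total = 4 + 9 + 6 + 13 + 26 + 20 + 26 = 104.

104 blocks along Alder → Thorn → Maple → Corby → Ash → Hollow → Spruce → Alder.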